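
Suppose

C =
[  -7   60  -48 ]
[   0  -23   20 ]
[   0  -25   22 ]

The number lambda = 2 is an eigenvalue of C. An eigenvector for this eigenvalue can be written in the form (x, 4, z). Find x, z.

We need (C - 2I)v = 0.
C - 2I = [[-9, 60, -48], [0, -25, 20], [0, -25, 20]].
Row 1: (-9)·x + (60)·4 + (-48)·z = 0
Row 2: (0)·x + (-25)·4 + (20)·z = 0
Row 3: (0)·x + (-25)·4 + (20)·z = 0
Solving gives x = 0, z = 5.
Check: C·(0, 4, 5) = (0, 8, 10) = 2·(0, 4, 5).

0, 5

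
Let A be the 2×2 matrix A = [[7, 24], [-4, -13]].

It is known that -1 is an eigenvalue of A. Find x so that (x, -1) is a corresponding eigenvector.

3

We need (A + 1I)v = 0.
A + 1I = [[8, 24], [-4, -12]].
Row 1: (8)·x + (24)·-1 = 0
Row 2: (-4)·x + (-12)·-1 = 0
Solving gives x = 3.
Check: A·(3, -1) = (-3, 1) = -1·(3, -1).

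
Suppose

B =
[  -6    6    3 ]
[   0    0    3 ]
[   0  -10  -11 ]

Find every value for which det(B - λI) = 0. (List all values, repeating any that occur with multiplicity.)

The characteristic polynomial is p(s) = det(sI - B).
Cofactor expansion gives p(s) = s^3 + 17s^2 + 96s + 180.
Since p(-6) = 0, s = -6 is a root.
Factor out (s + 6): p(s) = (s + 6)·(s^2 + 11s + 30).
The quadratic factors as (s + 6)·(s + 5).
Eigenvalues: -6, -6, -5.

-6, -6, -5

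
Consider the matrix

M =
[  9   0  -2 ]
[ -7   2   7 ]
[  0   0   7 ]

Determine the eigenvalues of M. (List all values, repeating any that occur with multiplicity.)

Set up det(rI - M) = 0.
Cofactor expansion gives p(r) = r^3 - 18r^2 + 95r - 126.
Rational-root test: r = 7 gives p(7) = 0.
Factor out (r - 7): p(r) = (r - 7)·(r^2 - 11r + 18).
The quadratic factors as (r - 2)·(r - 9).
Eigenvalues: 2, 7, 9.

2, 7, 9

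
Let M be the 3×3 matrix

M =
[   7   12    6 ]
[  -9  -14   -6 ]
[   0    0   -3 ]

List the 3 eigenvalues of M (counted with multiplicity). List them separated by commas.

-5, -3, -2

The characteristic polynomial is p(lambda) = det(lambda·I - M).
Expanding along the first row, p(lambda) = lambda^3 + 10·lambda^2 + 31·lambda + 30.
Since p(-2) = 0, lambda = -2 is a root.
Dividing by (lambda + 2) leaves lambda^2 + 8·lambda + 15.
The quadratic factors as (lambda + 5)·(lambda + 3).
Eigenvalues: -5, -3, -2.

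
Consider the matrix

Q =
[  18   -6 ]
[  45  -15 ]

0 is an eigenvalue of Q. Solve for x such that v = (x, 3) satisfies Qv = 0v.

1

We need (Q)v = 0.
Q = [[18, -6], [45, -15]].
Row 1: (18)·x + (-6)·3 = 0
Row 2: (45)·x + (-15)·3 = 0
Solving gives x = 1.
Check: Q·(1, 3) = (0, 0) = 0·(1, 3).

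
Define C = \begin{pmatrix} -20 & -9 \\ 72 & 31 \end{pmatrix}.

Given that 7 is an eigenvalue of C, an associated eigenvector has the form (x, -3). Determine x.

1

We need (C - 7I)v = 0.
C - 7I = [[-27, -9], [72, 24]].
Row 1: (-27)·x + (-9)·-3 = 0
Row 2: (72)·x + (24)·-3 = 0
Solving gives x = 1.
Check: C·(1, -3) = (7, -21) = 7·(1, -3).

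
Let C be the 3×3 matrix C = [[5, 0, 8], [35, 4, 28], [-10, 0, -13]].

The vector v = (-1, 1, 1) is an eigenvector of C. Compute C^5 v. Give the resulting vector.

(243, -243, -243)

First find the eigenvalue: Cv = (3, -3, -3) = -3·(-1, 1, 1), so λ = -3.
Then C^5 v = λ^5·v = (-3)^5·(-1, 1, 1) = -243·(-1, 1, 1) = (243, -243, -243).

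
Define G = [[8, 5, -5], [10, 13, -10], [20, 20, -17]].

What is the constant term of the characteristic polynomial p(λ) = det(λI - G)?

18

p(0) = det(0·I − G) = det(−G) = (−1)^3·det(G).
det(G) = -18, so p(0) = 18.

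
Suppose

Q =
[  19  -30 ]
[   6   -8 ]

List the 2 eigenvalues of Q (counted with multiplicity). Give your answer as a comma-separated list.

4, 7

det(Q - λI) = (19 - λ)(-8 - λ) - (-30)·(6) = λ^2 - 11λ + 28.
This factors as (λ - 4)·(λ - 7) = 0.
Eigenvalues: 4, 7.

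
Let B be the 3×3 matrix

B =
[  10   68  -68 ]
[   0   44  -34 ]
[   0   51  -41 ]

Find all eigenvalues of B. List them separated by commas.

-7, 10, 10

Set up det(λI - B) = 0.
Expanding along the first row, p(λ) = λ^3 - 13λ^2 - 40λ + 700.
Rational-root test: λ = -7 gives p(-7) = 0.
Factor out (λ + 7): p(λ) = (λ + 7)·(λ^2 - 20λ + 100).
The quadratic factor is (λ - 10)^2.
Eigenvalues: -7, 10, 10.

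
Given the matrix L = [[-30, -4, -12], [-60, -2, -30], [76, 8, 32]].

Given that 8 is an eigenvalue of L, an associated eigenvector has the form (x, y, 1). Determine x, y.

We need (L - 8I)v = 0.
L - 8I = [[-38, -4, -12], [-60, -10, -30], [76, 8, 24]].
Row 1: (-38)·x + (-4)·y + (-12)·1 = 0
Row 2: (-60)·x + (-10)·y + (-30)·1 = 0
Row 3: (76)·x + (8)·y + (24)·1 = 0
Solving gives x = 0, y = -3.
Check: L·(0, -3, 1) = (0, -24, 8) = 8·(0, -3, 1).

0, -3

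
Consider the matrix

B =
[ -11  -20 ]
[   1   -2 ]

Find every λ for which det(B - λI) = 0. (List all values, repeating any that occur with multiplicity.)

-7, -6

det(B - rI) = (-11 - r)(-2 - r) - (-20)·(1) = r^2 + 13r + 42.
This factors as (r + 7)·(r + 6) = 0.
Eigenvalues: -7, -6.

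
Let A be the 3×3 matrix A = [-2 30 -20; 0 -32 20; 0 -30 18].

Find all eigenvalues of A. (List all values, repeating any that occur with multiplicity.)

-12, -2, -2

Compute the characteristic polynomial p(r) = det(rI - A).
Expanding along the first row, p(r) = r^3 + 16r^2 + 52r + 48.
Try r = -2: p(-2) = 0, so -2 is a root.
Dividing by (r + 2) leaves r^2 + 14r + 24.
The quadratic factors as (r + 12)·(r + 2).
Eigenvalues: -12, -2, -2.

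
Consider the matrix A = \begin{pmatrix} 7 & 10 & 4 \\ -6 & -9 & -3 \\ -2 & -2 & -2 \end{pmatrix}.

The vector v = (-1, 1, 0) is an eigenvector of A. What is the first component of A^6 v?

-729

First find the eigenvalue: Av = (3, -3, 0) = -3·(-1, 1, 0), so λ = -3.
Then A^6 v = λ^6·v = (-3)^6·(-1, 1, 0) = 729·(-1, 1, 0) = (-729, 729, 0).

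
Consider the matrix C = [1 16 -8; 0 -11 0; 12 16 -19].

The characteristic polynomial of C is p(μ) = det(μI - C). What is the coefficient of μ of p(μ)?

275

p(μ) = μ^3 + 29μ^2 + 275μ + 847.
The coefficient of μ is 275.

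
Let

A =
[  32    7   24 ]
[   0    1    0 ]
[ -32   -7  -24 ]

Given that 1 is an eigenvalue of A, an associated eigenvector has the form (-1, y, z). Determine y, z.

We need (A - 1I)v = 0.
A - 1I = [[31, 7, 24], [0, 0, 0], [-32, -7, -25]].
Row 1: (31)·-1 + (7)·y + (24)·z = 0
Row 2: (0)·-1 + (0)·y + (0)·z = 0
Row 3: (-32)·-1 + (-7)·y + (-25)·z = 0
Solving gives y = 1, z = 1.
Check: A·(-1, 1, 1) = (-1, 1, 1) = 1·(-1, 1, 1).

1, 1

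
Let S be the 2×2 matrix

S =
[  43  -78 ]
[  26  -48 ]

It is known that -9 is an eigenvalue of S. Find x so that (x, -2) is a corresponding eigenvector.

We need (S + 9I)v = 0.
S + 9I = [[52, -78], [26, -39]].
Row 1: (52)·x + (-78)·-2 = 0
Row 2: (26)·x + (-39)·-2 = 0
Solving gives x = -3.
Check: S·(-3, -2) = (27, 18) = -9·(-3, -2).

-3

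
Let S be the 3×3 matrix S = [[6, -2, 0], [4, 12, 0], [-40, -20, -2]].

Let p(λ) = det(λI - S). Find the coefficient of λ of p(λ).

p(λ) = λ^3 - 16λ^2 + 44λ + 160.
The coefficient of λ is 44.

44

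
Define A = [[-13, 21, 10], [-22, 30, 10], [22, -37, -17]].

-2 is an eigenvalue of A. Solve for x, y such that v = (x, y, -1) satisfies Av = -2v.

1, 1

We need (A + 2I)v = 0.
A + 2I = [[-11, 21, 10], [-22, 32, 10], [22, -37, -15]].
Row 1: (-11)·x + (21)·y + (10)·-1 = 0
Row 2: (-22)·x + (32)·y + (10)·-1 = 0
Row 3: (22)·x + (-37)·y + (-15)·-1 = 0
Solving gives x = 1, y = 1.
Check: A·(1, 1, -1) = (-2, -2, 2) = -2·(1, 1, -1).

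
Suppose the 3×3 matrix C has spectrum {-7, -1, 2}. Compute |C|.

14

det(C) is the product of the eigenvalues: (-7) · (-1) · (2) = 14.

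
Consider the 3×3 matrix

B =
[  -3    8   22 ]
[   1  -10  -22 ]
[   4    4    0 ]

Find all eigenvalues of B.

-11, -2, 0

The characteristic polynomial is p(t) = det(tI - B).
Cofactor expansion gives p(t) = t^3 + 13t^2 + 22t.
Try t = -2: p(-2) = 0, so -2 is a root.
Dividing by (t + 2) leaves t^2 + 11t.
The quadratic factors as (t + 11)·t.
Eigenvalues: -11, -2, 0.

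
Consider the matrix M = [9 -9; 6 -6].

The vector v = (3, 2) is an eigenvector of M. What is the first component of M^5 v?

729

First find the eigenvalue: Mv = (9, 6) = 3·(3, 2), so λ = 3.
Then M^5 v = λ^5·v = 3^5·(3, 2) = 243·(3, 2) = (729, 486).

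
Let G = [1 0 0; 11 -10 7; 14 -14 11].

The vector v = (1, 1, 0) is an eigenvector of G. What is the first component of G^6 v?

First find the eigenvalue: Gv = (1, 1, 0) = 1·(1, 1, 0), so λ = 1.
Then G^6 v = λ^6·v = 1^6·(1, 1, 0) = 1·(1, 1, 0) = (1, 1, 0).

1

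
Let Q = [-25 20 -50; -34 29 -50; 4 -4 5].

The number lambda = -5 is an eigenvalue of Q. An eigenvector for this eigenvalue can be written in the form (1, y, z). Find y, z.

1, 0

We need (Q + 5I)v = 0.
Q + 5I = [[-20, 20, -50], [-34, 34, -50], [4, -4, 10]].
Row 1: (-20)·1 + (20)·y + (-50)·z = 0
Row 2: (-34)·1 + (34)·y + (-50)·z = 0
Row 3: (4)·1 + (-4)·y + (10)·z = 0
Solving gives y = 1, z = 0.
Check: Q·(1, 1, 0) = (-5, -5, 0) = -5·(1, 1, 0).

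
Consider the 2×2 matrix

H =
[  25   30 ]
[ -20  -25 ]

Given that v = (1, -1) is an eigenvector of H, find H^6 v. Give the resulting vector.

(15625, -15625)

First find the eigenvalue: Hv = (-5, 5) = -5·(1, -1), so λ = -5.
Then H^6 v = λ^6·v = (-5)^6·(1, -1) = 15625·(1, -1) = (15625, -15625).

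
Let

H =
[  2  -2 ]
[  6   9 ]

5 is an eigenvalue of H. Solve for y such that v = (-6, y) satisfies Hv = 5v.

9

We need (H - 5I)v = 0.
H - 5I = [[-3, -2], [6, 4]].
Row 1: (-3)·-6 + (-2)·y = 0
Row 2: (6)·-6 + (4)·y = 0
Solving gives y = 9.
Check: H·(-6, 9) = (-30, 45) = 5·(-6, 9).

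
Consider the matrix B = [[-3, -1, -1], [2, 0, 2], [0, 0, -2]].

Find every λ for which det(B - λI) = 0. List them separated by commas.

-2, -2, -1

The characteristic polynomial is p(r) = det(rI - B).
Expanding along the first row, p(r) = r^3 + 5r^2 + 8r + 4.
Try r = -2: p(-2) = 0, so -2 is a root.
Dividing by (r + 2) leaves r^2 + 3r + 2.
The quadratic factors as (r + 2)·(r + 1).
Eigenvalues: -2, -2, -1.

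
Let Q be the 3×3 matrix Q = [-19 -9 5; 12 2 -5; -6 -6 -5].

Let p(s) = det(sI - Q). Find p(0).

350

p(0) = det(0·I − Q) = det(−Q) = (−1)^3·det(Q).
det(Q) = -350, so p(0) = 350.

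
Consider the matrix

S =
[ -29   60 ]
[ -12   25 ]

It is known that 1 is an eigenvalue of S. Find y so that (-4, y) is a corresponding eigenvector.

We need (S - 1I)v = 0.
S - 1I = [[-30, 60], [-12, 24]].
Row 1: (-30)·-4 + (60)·y = 0
Row 2: (-12)·-4 + (24)·y = 0
Solving gives y = -2.
Check: S·(-4, -2) = (-4, -2) = 1·(-4, -2).

-2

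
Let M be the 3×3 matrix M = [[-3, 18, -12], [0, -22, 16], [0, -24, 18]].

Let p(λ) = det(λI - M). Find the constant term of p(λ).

-36

p(λ) = λ^3 + 7λ^2 - 36.
The constant term is -36.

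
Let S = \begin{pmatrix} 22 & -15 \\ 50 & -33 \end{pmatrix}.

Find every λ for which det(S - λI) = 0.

-8, -3

det(S - tI) = (22 - t)(-33 - t) - (-15)·(50) = t^2 + 11t + 24.
This factors as (t + 8)·(t + 3) = 0.
Eigenvalues: -8, -3.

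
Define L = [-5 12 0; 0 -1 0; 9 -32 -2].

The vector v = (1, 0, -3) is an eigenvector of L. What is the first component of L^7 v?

-78125

First find the eigenvalue: Lv = (-5, 0, 15) = -5·(1, 0, -3), so λ = -5.
Then L^7 v = λ^7·v = (-5)^7·(1, 0, -3) = -78125·(1, 0, -3) = (-78125, 0, 234375).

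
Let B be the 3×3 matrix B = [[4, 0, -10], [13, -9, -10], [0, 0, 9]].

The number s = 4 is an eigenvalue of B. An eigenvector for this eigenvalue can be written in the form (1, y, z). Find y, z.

1, 0

We need (B - 4I)v = 0.
B - 4I = [[0, 0, -10], [13, -13, -10], [0, 0, 5]].
Row 1: (0)·1 + (0)·y + (-10)·z = 0
Row 2: (13)·1 + (-13)·y + (-10)·z = 0
Row 3: (0)·1 + (0)·y + (5)·z = 0
Solving gives y = 1, z = 0.
Check: B·(1, 1, 0) = (4, 4, 0) = 4·(1, 1, 0).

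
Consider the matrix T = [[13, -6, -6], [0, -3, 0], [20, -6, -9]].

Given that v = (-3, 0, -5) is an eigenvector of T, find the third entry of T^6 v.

-3645

First find the eigenvalue: Tv = (-9, 0, -15) = 3·(-3, 0, -5), so λ = 3.
Then T^6 v = λ^6·v = 3^6·(-3, 0, -5) = 729·(-3, 0, -5) = (-2187, 0, -3645).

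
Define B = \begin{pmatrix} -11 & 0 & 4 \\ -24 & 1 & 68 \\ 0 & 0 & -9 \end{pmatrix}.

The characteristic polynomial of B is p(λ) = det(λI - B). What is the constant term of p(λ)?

-99

p(λ) = λ^3 + 19λ^2 + 79λ - 99.
The constant term is -99.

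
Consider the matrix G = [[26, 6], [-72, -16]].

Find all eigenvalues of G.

2, 8

det(G - tI) = (26 - t)(-16 - t) - (6)·(-72) = t^2 - 10t + 16.
This factors as (t - 2)·(t - 8) = 0.
Eigenvalues: 2, 8.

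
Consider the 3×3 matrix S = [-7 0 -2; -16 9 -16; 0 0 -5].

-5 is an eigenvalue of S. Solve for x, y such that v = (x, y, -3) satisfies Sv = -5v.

We need (S + 5I)v = 0.
S + 5I = [[-2, 0, -2], [-16, 14, -16], [0, 0, 0]].
Row 1: (-2)·x + (0)·y + (-2)·-3 = 0
Row 2: (-16)·x + (14)·y + (-16)·-3 = 0
Row 3: (0)·x + (0)·y + (0)·-3 = 0
Solving gives x = 3, y = 0.
Check: S·(3, 0, -3) = (-15, 0, 15) = -5·(3, 0, -3).

3, 0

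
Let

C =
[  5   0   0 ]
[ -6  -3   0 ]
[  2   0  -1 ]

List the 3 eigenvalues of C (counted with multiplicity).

-3, -1, 5

C is lower triangular, so its eigenvalues are the diagonal entries.
Diagonal: 5, -3, -1.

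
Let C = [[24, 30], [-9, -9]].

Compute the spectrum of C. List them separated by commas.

det(C - μI) = (24 - μ)(-9 - μ) - (30)·(-9) = μ^2 - 15μ + 54.
This factors as (μ - 6)·(μ - 9) = 0.
Eigenvalues: 6, 9.

6, 9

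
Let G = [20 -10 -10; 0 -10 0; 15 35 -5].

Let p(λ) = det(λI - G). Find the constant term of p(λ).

500

p(λ) = λ^3 - 5λ^2 - 100λ + 500.
The constant term is 500.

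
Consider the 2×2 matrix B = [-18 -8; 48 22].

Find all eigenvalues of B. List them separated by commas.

det(B - lambda·I) = (-18 - lambda)(22 - lambda) - (-8)·(48) = lambda^2 - 4·lambda - 12.
This factors as (lambda + 2)·(lambda - 6) = 0.
Eigenvalues: -2, 6.

-2, 6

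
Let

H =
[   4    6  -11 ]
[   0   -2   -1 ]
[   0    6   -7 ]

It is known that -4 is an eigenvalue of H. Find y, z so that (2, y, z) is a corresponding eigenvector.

We need (H + 4I)v = 0.
H + 4I = [[8, 6, -11], [0, 2, -1], [0, 6, -3]].
Row 1: (8)·2 + (6)·y + (-11)·z = 0
Row 2: (0)·2 + (2)·y + (-1)·z = 0
Row 3: (0)·2 + (6)·y + (-3)·z = 0
Solving gives y = 1, z = 2.
Check: H·(2, 1, 2) = (-8, -4, -8) = -4·(2, 1, 2).

1, 2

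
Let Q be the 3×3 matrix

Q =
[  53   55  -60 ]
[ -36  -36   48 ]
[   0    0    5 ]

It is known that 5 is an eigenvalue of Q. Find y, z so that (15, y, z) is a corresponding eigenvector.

We need (Q - 5I)v = 0.
Q - 5I = [[48, 55, -60], [-36, -41, 48], [0, 0, 0]].
Row 1: (48)·15 + (55)·y + (-60)·z = 0
Row 2: (-36)·15 + (-41)·y + (48)·z = 0
Row 3: (0)·15 + (0)·y + (0)·z = 0
Solving gives y = -12, z = 1.
Check: Q·(15, -12, 1) = (75, -60, 5) = 5·(15, -12, 1).

-12, 1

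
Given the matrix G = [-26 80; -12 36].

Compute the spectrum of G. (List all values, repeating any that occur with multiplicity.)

det(G - tI) = (-26 - t)(36 - t) - (80)·(-12) = t^2 - 10t + 24.
This factors as (t - 4)·(t - 6) = 0.
Eigenvalues: 4, 6.

4, 6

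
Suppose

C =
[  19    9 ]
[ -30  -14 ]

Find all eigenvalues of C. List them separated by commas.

det(C - rI) = (19 - r)(-14 - r) - (9)·(-30) = r^2 - 5r + 4.
This factors as (r - 1)·(r - 4) = 0.
Eigenvalues: 1, 4.

1, 4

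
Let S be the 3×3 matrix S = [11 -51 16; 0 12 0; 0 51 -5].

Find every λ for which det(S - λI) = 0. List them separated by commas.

-5, 11, 12

Compute the characteristic polynomial p(μ) = det(μI - S).
Expanding along the first row, p(μ) = μ^3 - 18μ^2 + 17μ + 660.
Try μ = 12: p(12) = 0, so 12 is a root.
Dividing by (μ - 12) leaves μ^2 - 6μ - 55.
The quadratic factors as (μ + 5)·(μ - 11).
Eigenvalues: -5, 11, 12.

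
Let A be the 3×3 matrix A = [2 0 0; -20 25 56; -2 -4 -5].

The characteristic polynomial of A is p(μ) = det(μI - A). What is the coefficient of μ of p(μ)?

139

p(μ) = μ^3 - 22μ^2 + 139μ - 198.
The coefficient of μ is 139.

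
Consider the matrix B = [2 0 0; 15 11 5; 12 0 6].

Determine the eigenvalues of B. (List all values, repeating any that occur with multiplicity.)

2, 6, 11

Set up det(λI - B) = 0.
Expanding along the first row, p(λ) = λ^3 - 19λ^2 + 100λ - 132.
Try λ = 2: p(2) = 0, so 2 is a root.
Dividing by (λ - 2) leaves λ^2 - 17λ + 66.
The quadratic factors as (λ - 6)·(λ - 11).
Eigenvalues: 2, 6, 11.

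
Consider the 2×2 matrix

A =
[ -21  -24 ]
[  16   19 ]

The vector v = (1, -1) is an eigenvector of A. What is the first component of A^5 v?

243

First find the eigenvalue: Av = (3, -3) = 3·(1, -1), so λ = 3.
Then A^5 v = λ^5·v = 3^5·(1, -1) = 243·(1, -1) = (243, -243).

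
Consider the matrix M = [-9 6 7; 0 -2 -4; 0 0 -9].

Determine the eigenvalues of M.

M is upper triangular, so its eigenvalues are the diagonal entries.
Diagonal: -9, -2, -9.

-9, -9, -2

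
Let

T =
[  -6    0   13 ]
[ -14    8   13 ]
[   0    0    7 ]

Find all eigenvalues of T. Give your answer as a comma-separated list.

The characteristic polynomial is p(λ) = det(λI - T).
Expanding the 3×3 determinant: p(λ) = λ^3 - 9λ^2 - 34λ + 336.
Try λ = -6: p(-6) = 0, so -6 is a root.
Factor out (λ + 6): p(λ) = (λ + 6)·(λ^2 - 15λ + 56).
The quadratic factors as (λ - 7)·(λ - 8).
Eigenvalues: -6, 7, 8.

-6, 7, 8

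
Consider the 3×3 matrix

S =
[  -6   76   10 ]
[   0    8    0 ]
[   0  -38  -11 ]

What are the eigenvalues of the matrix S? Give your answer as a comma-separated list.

The characteristic polynomial is p(s) = det(sI - S).
Expanding the 3×3 determinant: p(s) = s^3 + 9s^2 - 70s - 528.
Rational-root test: s = -6 gives p(-6) = 0.
Dividing by (s + 6) leaves s^2 + 3s - 88.
The quadratic factors as (s + 11)·(s - 8).
Eigenvalues: -11, -6, 8.

-11, -6, 8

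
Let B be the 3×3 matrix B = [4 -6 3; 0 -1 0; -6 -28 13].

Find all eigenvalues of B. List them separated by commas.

-1, 7, 10

Set up det(tI - B) = 0.
Expanding along the first row, p(t) = t^3 - 16t^2 + 53t + 70.
Rational-root test: t = 7 gives p(7) = 0.
Factor out (t - 7): p(t) = (t - 7)·(t^2 - 9t - 10).
The quadratic factors as (t + 1)·(t - 10).
Eigenvalues: -1, 7, 10.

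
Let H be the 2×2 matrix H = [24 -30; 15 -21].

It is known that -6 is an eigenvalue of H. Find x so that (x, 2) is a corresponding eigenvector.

We need (H + 6I)v = 0.
H + 6I = [[30, -30], [15, -15]].
Row 1: (30)·x + (-30)·2 = 0
Row 2: (15)·x + (-15)·2 = 0
Solving gives x = 2.
Check: H·(2, 2) = (-12, -12) = -6·(2, 2).

2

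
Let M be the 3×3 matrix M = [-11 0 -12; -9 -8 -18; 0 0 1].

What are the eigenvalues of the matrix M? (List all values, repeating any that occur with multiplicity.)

-11, -8, 1

The characteristic polynomial is p(μ) = det(μI - M).
Cofactor expansion gives p(μ) = μ^3 + 18μ^2 + 69μ - 88.
Since p(1) = 0, μ = 1 is a root.
Dividing by (μ - 1) leaves μ^2 + 19μ + 88.
The quadratic factors as (μ + 11)·(μ + 8).
Eigenvalues: -11, -8, 1.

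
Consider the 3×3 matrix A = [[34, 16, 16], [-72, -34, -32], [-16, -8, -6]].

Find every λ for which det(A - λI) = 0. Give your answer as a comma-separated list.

The characteristic polynomial is p(lambda) = det(lambda·I - A).
Expanding the 3×3 determinant: p(lambda) = lambda^3 + 6·lambda^2 - 4·lambda - 24.
Since p(-2) = 0, lambda = -2 is a root.
Factor out (lambda + 2): p(lambda) = (lambda + 2)·(lambda^2 + 4·lambda - 12).
The quadratic factors as (lambda + 6)·(lambda - 2).
Eigenvalues: -6, -2, 2.

-6, -2, 2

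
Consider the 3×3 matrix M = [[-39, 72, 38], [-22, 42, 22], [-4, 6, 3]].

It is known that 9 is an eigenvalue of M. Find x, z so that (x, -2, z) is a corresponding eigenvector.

-3, 0

We need (M - 9I)v = 0.
M - 9I = [[-48, 72, 38], [-22, 33, 22], [-4, 6, -6]].
Row 1: (-48)·x + (72)·-2 + (38)·z = 0
Row 2: (-22)·x + (33)·-2 + (22)·z = 0
Row 3: (-4)·x + (6)·-2 + (-6)·z = 0
Solving gives x = -3, z = 0.
Check: M·(-3, -2, 0) = (-27, -18, 0) = 9·(-3, -2, 0).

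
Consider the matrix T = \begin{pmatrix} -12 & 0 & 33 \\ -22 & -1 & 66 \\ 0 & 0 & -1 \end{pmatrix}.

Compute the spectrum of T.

-12, -1, -1

The characteristic polynomial is p(λ) = det(λI - T).
Expanding along the first row, p(λ) = λ^3 + 14λ^2 + 25λ + 12.
Try λ = -12: p(-12) = 0, so -12 is a root.
Factor out (λ + 12): p(λ) = (λ + 12)·(λ^2 + 2λ + 1).
The quadratic factor is (λ + 1)^2.
Eigenvalues: -12, -1, -1.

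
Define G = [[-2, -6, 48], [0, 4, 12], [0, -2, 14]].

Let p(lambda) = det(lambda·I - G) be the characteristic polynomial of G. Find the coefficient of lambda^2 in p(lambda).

The coefficient of lambda^2 of det(lambda·I - G) is −trace(G).
trace(G) = (-2) + (4) + (14) = 16, so the coefficient is -16.

-16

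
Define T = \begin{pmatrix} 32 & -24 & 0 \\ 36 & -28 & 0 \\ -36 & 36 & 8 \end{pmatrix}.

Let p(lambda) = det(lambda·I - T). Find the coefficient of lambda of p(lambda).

p(lambda) = lambda^3 - 12·lambda^2 + 256.
The coefficient of lambda is 0.

0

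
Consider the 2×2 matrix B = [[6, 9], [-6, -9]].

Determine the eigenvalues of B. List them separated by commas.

-3, 0

det(B - λI) = (6 - λ)(-9 - λ) - (9)·(-6) = λ^2 + 3λ.
This factors as (λ + 3)·λ = 0.
Eigenvalues: -3, 0.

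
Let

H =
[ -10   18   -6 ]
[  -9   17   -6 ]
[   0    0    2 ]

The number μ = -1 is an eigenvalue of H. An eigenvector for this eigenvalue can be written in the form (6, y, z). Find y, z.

We need (H + 1I)v = 0.
H + 1I = [[-9, 18, -6], [-9, 18, -6], [0, 0, 3]].
Row 1: (-9)·6 + (18)·y + (-6)·z = 0
Row 2: (-9)·6 + (18)·y + (-6)·z = 0
Row 3: (0)·6 + (0)·y + (3)·z = 0
Solving gives y = 3, z = 0.
Check: H·(6, 3, 0) = (-6, -3, 0) = -1·(6, 3, 0).

3, 0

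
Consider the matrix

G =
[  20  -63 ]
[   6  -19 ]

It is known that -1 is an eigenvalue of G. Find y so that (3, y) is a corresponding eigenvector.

We need (G + 1I)v = 0.
G + 1I = [[21, -63], [6, -18]].
Row 1: (21)·3 + (-63)·y = 0
Row 2: (6)·3 + (-18)·y = 0
Solving gives y = 1.
Check: G·(3, 1) = (-3, -1) = -1·(3, 1).

1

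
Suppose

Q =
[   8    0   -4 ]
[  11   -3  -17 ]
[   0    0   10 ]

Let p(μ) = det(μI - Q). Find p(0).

240

p(0) = det(0·I − Q) = det(−Q) = (−1)^3·det(Q).
det(Q) = -240, so p(0) = 240.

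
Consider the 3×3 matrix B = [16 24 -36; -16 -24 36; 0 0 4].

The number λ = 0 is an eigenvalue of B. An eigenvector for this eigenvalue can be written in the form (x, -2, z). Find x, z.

3, 0

We need (B)v = 0.
B = [[16, 24, -36], [-16, -24, 36], [0, 0, 4]].
Row 1: (16)·x + (24)·-2 + (-36)·z = 0
Row 2: (-16)·x + (-24)·-2 + (36)·z = 0
Row 3: (0)·x + (0)·-2 + (4)·z = 0
Solving gives x = 3, z = 0.
Check: B·(3, -2, 0) = (0, 0, 0) = 0·(3, -2, 0).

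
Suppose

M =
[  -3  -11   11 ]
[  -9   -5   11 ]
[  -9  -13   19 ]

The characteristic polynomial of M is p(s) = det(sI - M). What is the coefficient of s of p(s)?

6

p(s) = s^3 - 11s^2 + 6s + 144.
The coefficient of s is 6.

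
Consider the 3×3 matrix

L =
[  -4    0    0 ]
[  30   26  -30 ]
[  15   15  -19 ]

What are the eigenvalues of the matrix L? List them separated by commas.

-4, -4, 11

Compute the characteristic polynomial p(lambda) = det(lambda·I - L).
Expanding along the first row, p(lambda) = lambda^3 - 3·lambda^2 - 72·lambda - 176.
Try lambda = -4: p(-4) = 0, so -4 is a root.
Factor out (lambda + 4): p(lambda) = (lambda + 4)·(lambda^2 - 7·lambda - 44).
The quadratic factors as (lambda + 4)·(lambda - 11).
Eigenvalues: -4, -4, 11.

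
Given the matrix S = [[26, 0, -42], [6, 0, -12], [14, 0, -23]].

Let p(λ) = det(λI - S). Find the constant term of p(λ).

0

p(λ) = λ^3 - 3λ^2 - 10λ.
The constant term is 0.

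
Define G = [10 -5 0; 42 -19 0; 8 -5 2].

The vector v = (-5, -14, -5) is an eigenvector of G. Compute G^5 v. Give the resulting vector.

First find the eigenvalue: Gv = (20, 56, 20) = -4·(-5, -14, -5), so λ = -4.
Then G^5 v = λ^5·v = (-4)^5·(-5, -14, -5) = -1024·(-5, -14, -5) = (5120, 14336, 5120).

(5120, 14336, 5120)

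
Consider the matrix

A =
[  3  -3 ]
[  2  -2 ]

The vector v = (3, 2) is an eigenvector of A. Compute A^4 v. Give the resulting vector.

First find the eigenvalue: Av = (3, 2) = 1·(3, 2), so λ = 1.
Then A^4 v = λ^4·v = 1^4·(3, 2) = 1·(3, 2) = (3, 2).

(3, 2)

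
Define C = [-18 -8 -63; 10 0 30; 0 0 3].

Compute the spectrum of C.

-10, -8, 3

Compute the characteristic polynomial p(μ) = det(μI - C).
Cofactor expansion gives p(μ) = μ^3 + 15μ^2 + 26μ - 240.
Rational-root test: μ = 3 gives p(3) = 0.
Factor out (μ - 3): p(μ) = (μ - 3)·(μ^2 + 18μ + 80).
The quadratic factors as (μ + 10)·(μ + 8).
Eigenvalues: -10, -8, 3.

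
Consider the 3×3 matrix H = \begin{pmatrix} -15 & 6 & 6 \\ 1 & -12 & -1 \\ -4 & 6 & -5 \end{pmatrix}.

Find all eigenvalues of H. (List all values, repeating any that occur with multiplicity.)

-12, -11, -9

The characteristic polynomial is p(λ) = det(λI - H).
Expanding along the first row, p(λ) = λ^3 + 32λ^2 + 339λ + 1188.
Since p(-9) = 0, λ = -9 is a root.
Factor out (λ + 9): p(λ) = (λ + 9)·(λ^2 + 23λ + 132).
The quadratic factors as (λ + 12)·(λ + 11).
Eigenvalues: -12, -11, -9.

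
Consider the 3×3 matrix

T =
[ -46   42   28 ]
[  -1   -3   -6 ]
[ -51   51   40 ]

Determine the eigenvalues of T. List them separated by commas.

Compute the characteristic polynomial p(t) = det(tI - T).
Expanding the 3×3 determinant: p(t) = t^3 + 9t^2 - 46t - 264.
Try t = -4: p(-4) = 0, so -4 is a root.
Factor out (t + 4): p(t) = (t + 4)·(t^2 + 5t - 66).
The quadratic factors as (t + 11)·(t - 6).
Eigenvalues: -11, -4, 6.

-11, -4, 6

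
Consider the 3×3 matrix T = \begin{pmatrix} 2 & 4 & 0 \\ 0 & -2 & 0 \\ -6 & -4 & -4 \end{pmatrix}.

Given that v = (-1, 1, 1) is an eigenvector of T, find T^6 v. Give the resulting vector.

(-64, 64, 64)

First find the eigenvalue: Tv = (2, -2, -2) = -2·(-1, 1, 1), so λ = -2.
Then T^6 v = λ^6·v = (-2)^6·(-1, 1, 1) = 64·(-1, 1, 1) = (-64, 64, 64).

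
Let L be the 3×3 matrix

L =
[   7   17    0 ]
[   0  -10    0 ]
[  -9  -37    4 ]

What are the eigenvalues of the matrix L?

Compute the characteristic polynomial p(λ) = det(λI - L).
Expanding along the first row, p(λ) = λ^3 - λ^2 - 82λ + 280.
Rational-root test: λ = 7 gives p(7) = 0.
Factor out (λ - 7): p(λ) = (λ - 7)·(λ^2 + 6λ - 40).
The quadratic factors as (λ + 10)·(λ - 4).
Eigenvalues: -10, 4, 7.

-10, 4, 7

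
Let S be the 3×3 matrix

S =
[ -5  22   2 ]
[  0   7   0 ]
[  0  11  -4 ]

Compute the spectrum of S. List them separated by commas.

Set up det(rI - S) = 0.
Expanding along the first row, p(r) = r^3 + 2r^2 - 43r - 140.
Try r = -4: p(-4) = 0, so -4 is a root.
Dividing by (r + 4) leaves r^2 - 2r - 35.
The quadratic factors as (r + 5)·(r - 7).
Eigenvalues: -5, -4, 7.

-5, -4, 7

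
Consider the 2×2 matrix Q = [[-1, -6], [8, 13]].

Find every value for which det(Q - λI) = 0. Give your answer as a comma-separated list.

det(Q - lambda·I) = (-1 - lambda)(13 - lambda) - (-6)·(8) = lambda^2 - 12·lambda + 35.
This factors as (lambda - 5)·(lambda - 7) = 0.
Eigenvalues: 5, 7.

5, 7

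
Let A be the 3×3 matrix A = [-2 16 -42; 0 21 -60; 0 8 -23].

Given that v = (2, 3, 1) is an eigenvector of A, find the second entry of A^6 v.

First find the eigenvalue: Av = (2, 3, 1) = 1·(2, 3, 1), so λ = 1.
Then A^6 v = λ^6·v = 1^6·(2, 3, 1) = 1·(2, 3, 1) = (2, 3, 1).

3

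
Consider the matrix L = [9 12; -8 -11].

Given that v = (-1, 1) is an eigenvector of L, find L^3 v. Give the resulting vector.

(27, -27)

First find the eigenvalue: Lv = (3, -3) = -3·(-1, 1), so λ = -3.
Then L^3 v = λ^3·v = (-3)^3·(-1, 1) = -27·(-1, 1) = (27, -27).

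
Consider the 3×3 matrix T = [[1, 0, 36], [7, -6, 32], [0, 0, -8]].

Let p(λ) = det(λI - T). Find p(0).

p(0) = det(0·I − T) = det(−T) = (−1)^3·det(T).
det(T) = 48, so p(0) = -48.

-48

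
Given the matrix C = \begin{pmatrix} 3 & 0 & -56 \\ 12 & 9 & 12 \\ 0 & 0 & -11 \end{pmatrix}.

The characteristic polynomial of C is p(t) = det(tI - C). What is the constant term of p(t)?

p(t) = t^3 - t^2 - 105t + 297.
The constant term is 297.

297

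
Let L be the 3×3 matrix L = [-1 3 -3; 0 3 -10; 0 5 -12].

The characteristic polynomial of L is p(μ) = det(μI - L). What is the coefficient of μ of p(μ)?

p(μ) = μ^3 + 10μ^2 + 23μ + 14.
The coefficient of μ is 23.

23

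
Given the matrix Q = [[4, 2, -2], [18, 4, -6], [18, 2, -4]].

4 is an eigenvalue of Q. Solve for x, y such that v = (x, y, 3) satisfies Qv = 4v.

1, 3

We need (Q - 4I)v = 0.
Q - 4I = [[0, 2, -2], [18, 0, -6], [18, 2, -8]].
Row 1: (0)·x + (2)·y + (-2)·3 = 0
Row 2: (18)·x + (0)·y + (-6)·3 = 0
Row 3: (18)·x + (2)·y + (-8)·3 = 0
Solving gives x = 1, y = 3.
Check: Q·(1, 3, 3) = (4, 12, 12) = 4·(1, 3, 3).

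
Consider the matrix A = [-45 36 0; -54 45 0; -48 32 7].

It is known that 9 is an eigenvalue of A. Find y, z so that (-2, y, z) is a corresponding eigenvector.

-3, 0

We need (A - 9I)v = 0.
A - 9I = [[-54, 36, 0], [-54, 36, 0], [-48, 32, -2]].
Row 1: (-54)·-2 + (36)·y + (0)·z = 0
Row 2: (-54)·-2 + (36)·y + (0)·z = 0
Row 3: (-48)·-2 + (32)·y + (-2)·z = 0
Solving gives y = -3, z = 0.
Check: A·(-2, -3, 0) = (-18, -27, 0) = 9·(-2, -3, 0).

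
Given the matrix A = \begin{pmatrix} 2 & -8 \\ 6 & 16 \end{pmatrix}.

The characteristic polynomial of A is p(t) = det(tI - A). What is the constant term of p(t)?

80

p(t) = t^2 - 18t + 80.
The constant term is 80.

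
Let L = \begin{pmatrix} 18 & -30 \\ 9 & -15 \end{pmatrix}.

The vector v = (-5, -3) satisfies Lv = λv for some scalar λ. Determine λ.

0

Compute Lv: L·(-5, -3) = (0, 0).
Since Lv = λv, compare component 1: 0 = λ·-5, so λ = 0.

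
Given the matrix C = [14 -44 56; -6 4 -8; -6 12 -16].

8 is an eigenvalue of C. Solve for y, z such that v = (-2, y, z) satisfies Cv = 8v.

1, 1

We need (C - 8I)v = 0.
C - 8I = [[6, -44, 56], [-6, -4, -8], [-6, 12, -24]].
Row 1: (6)·-2 + (-44)·y + (56)·z = 0
Row 2: (-6)·-2 + (-4)·y + (-8)·z = 0
Row 3: (-6)·-2 + (12)·y + (-24)·z = 0
Solving gives y = 1, z = 1.
Check: C·(-2, 1, 1) = (-16, 8, 8) = 8·(-2, 1, 1).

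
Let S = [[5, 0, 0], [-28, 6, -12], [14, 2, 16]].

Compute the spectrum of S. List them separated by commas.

5, 10, 12

Set up det(μI - S) = 0.
Cofactor expansion gives p(μ) = μ^3 - 27μ^2 + 230μ - 600.
Since p(10) = 0, μ = 10 is a root.
Factor out (μ - 10): p(μ) = (μ - 10)·(μ^2 - 17μ + 60).
The quadratic factors as (μ - 5)·(μ - 12).
Eigenvalues: 5, 10, 12.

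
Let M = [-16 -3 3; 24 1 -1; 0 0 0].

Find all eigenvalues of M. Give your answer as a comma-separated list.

-8, -7, 0

The characteristic polynomial is p(r) = det(rI - M).
Expanding along the first row, p(r) = r^3 + 15r^2 + 56r.
Try r = 0: p(0) = 0, so 0 is a root.
Factor out r: p(r) = r·(r^2 + 15r + 56).
The quadratic factors as (r + 8)·(r + 7).
Eigenvalues: -8, -7, 0.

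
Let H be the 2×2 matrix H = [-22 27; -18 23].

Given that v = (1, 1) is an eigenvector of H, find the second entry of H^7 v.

78125

First find the eigenvalue: Hv = (5, 5) = 5·(1, 1), so λ = 5.
Then H^7 v = λ^7·v = 5^7·(1, 1) = 78125·(1, 1) = (78125, 78125).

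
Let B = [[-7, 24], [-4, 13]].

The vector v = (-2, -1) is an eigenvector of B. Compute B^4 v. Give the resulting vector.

First find the eigenvalue: Bv = (-10, -5) = 5·(-2, -1), so λ = 5.
Then B^4 v = λ^4·v = 5^4·(-2, -1) = 625·(-2, -1) = (-1250, -625).

(-1250, -625)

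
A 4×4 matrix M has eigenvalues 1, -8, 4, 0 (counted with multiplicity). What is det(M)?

det(M) is the product of the eigenvalues: (1) · (-8) · (4) · (0) = 0.

0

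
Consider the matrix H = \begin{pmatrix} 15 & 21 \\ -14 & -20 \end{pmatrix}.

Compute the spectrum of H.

det(H - sI) = (15 - s)(-20 - s) - (21)·(-14) = s^2 + 5s - 6.
This factors as (s + 6)·(s - 1) = 0.
Eigenvalues: -6, 1.

-6, 1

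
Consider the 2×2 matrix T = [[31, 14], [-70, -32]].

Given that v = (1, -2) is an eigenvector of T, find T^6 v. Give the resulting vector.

First find the eigenvalue: Tv = (3, -6) = 3·(1, -2), so λ = 3.
Then T^6 v = λ^6·v = 3^6·(1, -2) = 729·(1, -2) = (729, -1458).

(729, -1458)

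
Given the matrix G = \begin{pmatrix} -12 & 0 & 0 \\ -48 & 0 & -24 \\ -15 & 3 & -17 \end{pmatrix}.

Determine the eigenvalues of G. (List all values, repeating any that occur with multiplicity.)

Compute the characteristic polynomial p(μ) = det(μI - G).
Expanding along the first row, p(μ) = μ^3 + 29μ^2 + 276μ + 864.
Rational-root test: μ = -12 gives p(-12) = 0.
Dividing by (μ + 12) leaves μ^2 + 17μ + 72.
The quadratic factors as (μ + 9)·(μ + 8).
Eigenvalues: -12, -9, -8.

-12, -9, -8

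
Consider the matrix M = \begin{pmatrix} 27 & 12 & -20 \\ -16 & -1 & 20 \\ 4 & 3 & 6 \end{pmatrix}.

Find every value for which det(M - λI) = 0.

Compute the characteristic polynomial p(μ) = det(μI - M).
Expanding along the first row, p(μ) = μ^3 - 32μ^2 + 341μ - 1210.
Try μ = 10: p(10) = 0, so 10 is a root.
Factor out (μ - 10): p(μ) = (μ - 10)·(μ^2 - 22μ + 121).
The quadratic factor is (μ - 11)^2.
Eigenvalues: 10, 11, 11.

10, 11, 11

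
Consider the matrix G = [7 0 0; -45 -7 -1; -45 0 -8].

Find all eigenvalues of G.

The characteristic polynomial is p(s) = det(sI - G).
Cofactor expansion gives p(s) = s^3 + 8s^2 - 49s - 392.
Try s = -7: p(-7) = 0, so -7 is a root.
Dividing by (s + 7) leaves s^2 + s - 56.
The quadratic factors as (s + 8)·(s - 7).
Eigenvalues: -8, -7, 7.

-8, -7, 7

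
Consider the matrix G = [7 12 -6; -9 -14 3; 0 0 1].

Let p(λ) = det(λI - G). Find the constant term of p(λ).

-10

p(λ) = λ^3 + 6λ^2 + 3λ - 10.
The constant term is -10.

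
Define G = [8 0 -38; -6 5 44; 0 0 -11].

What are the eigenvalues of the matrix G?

Set up det(λI - G) = 0.
Expanding along the first row, p(λ) = λ^3 - 2λ^2 - 103λ + 440.
Rational-root test: λ = 5 gives p(5) = 0.
Dividing by (λ - 5) leaves λ^2 + 3λ - 88.
The quadratic factors as (λ + 11)·(λ - 8).
Eigenvalues: -11, 5, 8.

-11, 5, 8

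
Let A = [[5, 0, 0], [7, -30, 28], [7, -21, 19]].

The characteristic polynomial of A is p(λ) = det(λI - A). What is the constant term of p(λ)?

p(λ) = λ^3 + 6λ^2 - 37λ - 90.
The constant term is -90.

-90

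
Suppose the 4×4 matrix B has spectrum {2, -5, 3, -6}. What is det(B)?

det(B) is the product of the eigenvalues: (2) · (-5) · (3) · (-6) = 180.

180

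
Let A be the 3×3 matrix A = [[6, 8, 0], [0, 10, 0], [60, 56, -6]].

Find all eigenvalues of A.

Set up det(tI - A) = 0.
Expanding along the first row, p(t) = t^3 - 10t^2 - 36t + 360.
Try t = -6: p(-6) = 0, so -6 is a root.
Factor out (t + 6): p(t) = (t + 6)·(t^2 - 16t + 60).
The quadratic factors as (t - 6)·(t - 10).
Eigenvalues: -6, 6, 10.

-6, 6, 10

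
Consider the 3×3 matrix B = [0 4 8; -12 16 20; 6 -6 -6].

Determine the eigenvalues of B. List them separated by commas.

The characteristic polynomial is p(r) = det(rI - B).
Cofactor expansion gives p(r) = r^3 - 10r^2 + 24r.
Since p(0) = 0, r = 0 is a root.
Dividing by r leaves r^2 - 10r + 24.
The quadratic factors as (r - 4)·(r - 6).
Eigenvalues: 0, 4, 6.

0, 4, 6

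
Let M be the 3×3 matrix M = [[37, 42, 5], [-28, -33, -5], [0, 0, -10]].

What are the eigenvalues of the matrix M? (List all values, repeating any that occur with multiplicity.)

-10, -5, 9

The characteristic polynomial is p(λ) = det(λI - M).
Expanding the 3×3 determinant: p(λ) = λ^3 + 6λ^2 - 85λ - 450.
Try λ = 9: p(9) = 0, so 9 is a root.
Factor out (λ - 9): p(λ) = (λ - 9)·(λ^2 + 15λ + 50).
The quadratic factors as (λ + 10)·(λ + 5).
Eigenvalues: -10, -5, 9.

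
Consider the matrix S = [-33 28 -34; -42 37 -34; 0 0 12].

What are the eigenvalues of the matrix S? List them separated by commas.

-5, 9, 12

The characteristic polynomial is p(lambda) = det(lambda·I - S).
Expanding along the first row, p(lambda) = lambda^3 - 16·lambda^2 + 3·lambda + 540.
Rational-root test: lambda = -5 gives p(-5) = 0.
Dividing by (lambda + 5) leaves lambda^2 - 21·lambda + 108.
The quadratic factors as (lambda - 9)·(lambda - 12).
Eigenvalues: -5, 9, 12.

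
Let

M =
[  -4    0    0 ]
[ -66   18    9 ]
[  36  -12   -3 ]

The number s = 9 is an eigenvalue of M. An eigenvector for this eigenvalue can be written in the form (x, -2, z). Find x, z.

We need (M - 9I)v = 0.
M - 9I = [[-13, 0, 0], [-66, 9, 9], [36, -12, -12]].
Row 1: (-13)·x + (0)·-2 + (0)·z = 0
Row 2: (-66)·x + (9)·-2 + (9)·z = 0
Row 3: (36)·x + (-12)·-2 + (-12)·z = 0
Solving gives x = 0, z = 2.
Check: M·(0, -2, 2) = (0, -18, 18) = 9·(0, -2, 2).

0, 2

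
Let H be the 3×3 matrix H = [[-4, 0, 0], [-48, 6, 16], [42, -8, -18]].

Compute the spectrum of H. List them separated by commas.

The characteristic polynomial is p(t) = det(tI - H).
Cofactor expansion gives p(t) = t^3 + 16t^2 + 68t + 80.
Rational-root test: t = -10 gives p(-10) = 0.
Dividing by (t + 10) leaves t^2 + 6t + 8.
The quadratic factors as (t + 4)·(t + 2).
Eigenvalues: -10, -4, -2.

-10, -4, -2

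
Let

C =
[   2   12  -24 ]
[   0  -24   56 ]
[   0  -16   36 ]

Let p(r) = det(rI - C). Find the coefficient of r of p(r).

p(r) = r^3 - 14r^2 + 56r - 64.
The coefficient of r is 56.

56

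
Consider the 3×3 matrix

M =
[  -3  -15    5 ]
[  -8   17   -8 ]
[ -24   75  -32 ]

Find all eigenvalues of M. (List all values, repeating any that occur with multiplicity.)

-8, -7, -3

Compute the characteristic polynomial p(μ) = det(μI - M).
Cofactor expansion gives p(μ) = μ^3 + 18μ^2 + 101μ + 168.
Since p(-3) = 0, μ = -3 is a root.
Factor out (μ + 3): p(μ) = (μ + 3)·(μ^2 + 15μ + 56).
The quadratic factors as (μ + 8)·(μ + 7).
Eigenvalues: -8, -7, -3.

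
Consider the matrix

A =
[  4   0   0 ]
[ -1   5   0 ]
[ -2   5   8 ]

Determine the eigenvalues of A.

A is lower triangular, so its eigenvalues are the diagonal entries.
Diagonal: 4, 5, 8.

4, 5, 8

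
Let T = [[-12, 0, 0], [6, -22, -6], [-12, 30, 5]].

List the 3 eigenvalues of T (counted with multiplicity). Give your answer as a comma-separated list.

Compute the characteristic polynomial p(λ) = det(λI - T).
Cofactor expansion gives p(λ) = λ^3 + 29λ^2 + 274λ + 840.
Rational-root test: λ = -7 gives p(-7) = 0.
Dividing by (λ + 7) leaves λ^2 + 22λ + 120.
The quadratic factors as (λ + 12)·(λ + 10).
Eigenvalues: -12, -10, -7.

-12, -10, -7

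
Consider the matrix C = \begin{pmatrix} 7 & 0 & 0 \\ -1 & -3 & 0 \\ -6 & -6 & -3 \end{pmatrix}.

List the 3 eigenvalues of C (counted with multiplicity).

-3, -3, 7

C is lower triangular, so its eigenvalues are the diagonal entries.
Diagonal: 7, -3, -3.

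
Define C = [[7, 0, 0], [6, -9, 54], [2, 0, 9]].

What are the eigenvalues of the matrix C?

Set up det(λI - C) = 0.
Cofactor expansion gives p(λ) = λ^3 - 7λ^2 - 81λ + 567.
Since p(7) = 0, λ = 7 is a root.
Dividing by (λ - 7) leaves λ^2 - 81.
The quadratic factors as (λ + 9)·(λ - 9).
Eigenvalues: -9, 7, 9.

-9, 7, 9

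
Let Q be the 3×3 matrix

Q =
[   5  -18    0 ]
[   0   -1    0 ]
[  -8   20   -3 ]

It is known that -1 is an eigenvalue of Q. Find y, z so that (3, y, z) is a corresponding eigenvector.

1, -2

We need (Q + 1I)v = 0.
Q + 1I = [[6, -18, 0], [0, 0, 0], [-8, 20, -2]].
Row 1: (6)·3 + (-18)·y + (0)·z = 0
Row 2: (0)·3 + (0)·y + (0)·z = 0
Row 3: (-8)·3 + (20)·y + (-2)·z = 0
Solving gives y = 1, z = -2.
Check: Q·(3, 1, -2) = (-3, -1, 2) = -1·(3, 1, -2).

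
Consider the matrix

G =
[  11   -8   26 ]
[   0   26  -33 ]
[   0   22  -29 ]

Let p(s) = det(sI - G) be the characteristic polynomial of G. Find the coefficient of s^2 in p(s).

The coefficient of s^2 of det(sI - G) is −trace(G).
trace(G) = (11) + (26) + (-29) = 8, so the coefficient is -8.

-8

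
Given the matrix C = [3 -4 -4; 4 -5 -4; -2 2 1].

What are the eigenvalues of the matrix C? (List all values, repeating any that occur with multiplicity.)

The characteristic polynomial is p(lambda) = det(lambda·I - C).
Expanding along the first row, p(lambda) = lambda^3 + lambda^2 - lambda - 1.
Try lambda = -1: p(-1) = 0, so -1 is a root.
Factor out (lambda + 1): p(lambda) = (lambda + 1)·(lambda^2 - 1).
The quadratic factors as (lambda + 1)·(lambda - 1).
Eigenvalues: -1, -1, 1.

-1, -1, 1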